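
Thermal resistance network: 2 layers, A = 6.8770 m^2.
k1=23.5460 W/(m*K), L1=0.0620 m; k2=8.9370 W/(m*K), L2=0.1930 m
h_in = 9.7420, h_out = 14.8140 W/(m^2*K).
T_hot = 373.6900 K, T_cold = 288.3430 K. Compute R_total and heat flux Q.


R_conv_in = 1/(9.7420*6.8770) = 0.0149
R_1 = 0.0620/(23.5460*6.8770) = 0.0004
R_2 = 0.1930/(8.9370*6.8770) = 0.0031
R_conv_out = 1/(14.8140*6.8770) = 0.0098
R_total = 0.0283 K/W
Q = 85.3470 / 0.0283 = 3019.4923 W

R_total = 0.0283 K/W, Q = 3019.4923 W


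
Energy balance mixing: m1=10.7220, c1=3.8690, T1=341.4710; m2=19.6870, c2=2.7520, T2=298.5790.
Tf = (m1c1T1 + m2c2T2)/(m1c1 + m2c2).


num = 30341.9836
den = 95.6620
Tf = 317.1789 K

317.1789 K


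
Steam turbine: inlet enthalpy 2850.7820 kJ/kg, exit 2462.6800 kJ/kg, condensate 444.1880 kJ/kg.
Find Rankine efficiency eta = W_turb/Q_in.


W = 388.1020 kJ/kg
Q_in = 2406.5940 kJ/kg
eta = 0.1613 = 16.1266%

eta = 16.1266%


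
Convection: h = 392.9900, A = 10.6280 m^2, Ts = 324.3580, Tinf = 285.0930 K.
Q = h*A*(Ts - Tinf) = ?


dT = 39.2650 K
Q = 392.9900 * 10.6280 * 39.2650 = 163998.0360 W

163998.0360 W


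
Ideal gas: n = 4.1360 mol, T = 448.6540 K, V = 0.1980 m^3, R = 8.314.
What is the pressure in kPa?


P = nRT/V = 4.1360 * 8.314 * 448.6540 / 0.1980
= 15427.7323 / 0.1980 = 77917.8399 Pa = 77.9178 kPa

77.9178 kPa


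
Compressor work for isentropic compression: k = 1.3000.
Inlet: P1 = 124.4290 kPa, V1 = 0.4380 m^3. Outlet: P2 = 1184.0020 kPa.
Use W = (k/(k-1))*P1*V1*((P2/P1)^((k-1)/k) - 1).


(k-1)/k = 0.2308
(P2/P1)^exp = 1.6819
W = 4.3333 * 124.4290 * 0.4380 * (1.6819 - 1) = 161.0340 kJ

161.0340 kJ


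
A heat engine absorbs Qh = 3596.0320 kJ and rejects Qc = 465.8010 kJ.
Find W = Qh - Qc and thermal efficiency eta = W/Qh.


W = 3596.0320 - 465.8010 = 3130.2310 kJ
eta = 3130.2310 / 3596.0320 = 0.8705 = 87.0468%

W = 3130.2310 kJ, eta = 87.0468%


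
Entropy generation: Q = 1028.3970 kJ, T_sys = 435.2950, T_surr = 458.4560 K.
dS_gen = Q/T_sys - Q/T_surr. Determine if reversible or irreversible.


dS_sys = 1028.3970/435.2950 = 2.3625 kJ/K
dS_surr = -1028.3970/458.4560 = -2.2432 kJ/K
dS_gen = 2.3625 - 2.2432 = 0.1194 kJ/K (irreversible)

dS_gen = 0.1194 kJ/K, irreversible


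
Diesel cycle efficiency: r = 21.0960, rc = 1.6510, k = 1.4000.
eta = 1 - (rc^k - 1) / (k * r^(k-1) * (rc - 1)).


r^(k-1) = 3.3859
rc^k = 2.0177
eta = 0.6702 = 67.0231%

67.0231%


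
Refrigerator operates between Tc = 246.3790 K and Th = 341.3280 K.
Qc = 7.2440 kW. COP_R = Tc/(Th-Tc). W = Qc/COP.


COP = 246.3790 / 94.9490 = 2.5949
W = 7.2440 / 2.5949 = 2.7917 kW

COP = 2.5949, W = 2.7917 kW


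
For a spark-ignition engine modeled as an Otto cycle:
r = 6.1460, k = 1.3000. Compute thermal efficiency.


r^(k-1) = 1.7242
eta = 1 - 1/1.7242 = 0.4200 = 42.0008%

42.0008%


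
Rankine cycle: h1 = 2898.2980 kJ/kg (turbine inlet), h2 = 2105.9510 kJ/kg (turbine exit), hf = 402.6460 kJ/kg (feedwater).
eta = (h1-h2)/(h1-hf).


W = 792.3470 kJ/kg
Q_in = 2495.6520 kJ/kg
eta = 0.3175 = 31.7491%

eta = 31.7491%


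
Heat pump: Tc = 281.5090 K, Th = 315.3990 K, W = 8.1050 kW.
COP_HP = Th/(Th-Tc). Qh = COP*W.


COP = 315.3990 / 33.8900 = 9.3066
Qh = 9.3066 * 8.1050 = 75.4296 kW

COP = 9.3066, Qh = 75.4296 kW


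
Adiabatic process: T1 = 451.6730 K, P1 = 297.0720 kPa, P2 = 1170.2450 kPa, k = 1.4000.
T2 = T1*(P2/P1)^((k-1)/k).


(k-1)/k = 0.2857
(P2/P1)^exp = 1.4795
T2 = 451.6730 * 1.4795 = 668.2558 K

668.2558 K


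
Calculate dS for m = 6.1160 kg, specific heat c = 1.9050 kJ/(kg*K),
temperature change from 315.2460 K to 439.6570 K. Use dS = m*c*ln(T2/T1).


T2/T1 = 1.3946
ln(T2/T1) = 0.3326
dS = 6.1160 * 1.9050 * 0.3326 = 3.8756 kJ/K

3.8756 kJ/K


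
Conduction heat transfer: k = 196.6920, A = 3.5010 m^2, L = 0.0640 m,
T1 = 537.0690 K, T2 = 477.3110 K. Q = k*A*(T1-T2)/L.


dT = 59.7580 K
Q = 196.6920 * 3.5010 * 59.7580 / 0.0640 = 642976.1843 W

642976.1843 W


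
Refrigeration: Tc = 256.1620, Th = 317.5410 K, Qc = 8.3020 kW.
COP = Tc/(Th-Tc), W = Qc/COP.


COP = 256.1620 / 61.3790 = 4.1734
W = 8.3020 / 4.1734 = 1.9892 kW

COP = 4.1734, W = 1.9892 kW


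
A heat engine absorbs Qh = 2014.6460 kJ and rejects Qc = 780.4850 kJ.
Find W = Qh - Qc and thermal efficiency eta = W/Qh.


W = 2014.6460 - 780.4850 = 1234.1610 kJ
eta = 1234.1610 / 2014.6460 = 0.6126 = 61.2594%

W = 1234.1610 kJ, eta = 61.2594%


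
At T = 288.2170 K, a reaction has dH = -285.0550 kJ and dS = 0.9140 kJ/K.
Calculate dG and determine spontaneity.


T*dS = 288.2170 * 0.9140 = 263.4303 kJ
dG = -285.0550 - 263.4303 = -548.4853 kJ (spontaneous)

dG = -548.4853 kJ, spontaneous


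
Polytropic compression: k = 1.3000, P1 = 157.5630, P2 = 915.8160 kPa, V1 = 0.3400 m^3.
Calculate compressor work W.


(k-1)/k = 0.2308
(P2/P1)^exp = 1.5010
W = 4.3333 * 157.5630 * 0.3400 * (1.5010 - 1) = 116.3105 kJ

116.3105 kJ


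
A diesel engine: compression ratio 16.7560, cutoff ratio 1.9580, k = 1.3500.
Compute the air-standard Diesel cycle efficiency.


r^(k-1) = 2.6820
rc^k = 2.4771
eta = 0.5741 = 57.4150%

57.4150%


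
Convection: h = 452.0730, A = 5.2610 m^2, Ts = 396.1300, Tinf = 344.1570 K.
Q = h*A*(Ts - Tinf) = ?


dT = 51.9730 K
Q = 452.0730 * 5.2610 * 51.9730 = 123610.2991 W

123610.2991 W


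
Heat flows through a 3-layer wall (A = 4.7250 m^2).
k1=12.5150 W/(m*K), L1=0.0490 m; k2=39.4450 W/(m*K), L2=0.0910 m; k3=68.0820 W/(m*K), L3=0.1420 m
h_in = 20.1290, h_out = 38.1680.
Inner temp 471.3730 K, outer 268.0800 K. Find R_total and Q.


R_conv_in = 1/(20.1290*4.7250) = 0.0105
R_1 = 0.0490/(12.5150*4.7250) = 0.0008
R_2 = 0.0910/(39.4450*4.7250) = 0.0005
R_3 = 0.1420/(68.0820*4.7250) = 0.0004
R_conv_out = 1/(38.1680*4.7250) = 0.0055
R_total = 0.0178 K/W
Q = 203.2930 / 0.0178 = 11409.7554 W

R_total = 0.0178 K/W, Q = 11409.7554 W


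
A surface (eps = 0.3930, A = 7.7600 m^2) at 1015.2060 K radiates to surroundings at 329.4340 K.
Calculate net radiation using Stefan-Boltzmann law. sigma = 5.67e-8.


T^4 = 1.0622e+12
Tsurr^4 = 1.1778e+10
Q = 0.3930 * 5.67e-8 * 7.7600 * 1.0504e+12 = 181640.0608 W

181640.0608 W


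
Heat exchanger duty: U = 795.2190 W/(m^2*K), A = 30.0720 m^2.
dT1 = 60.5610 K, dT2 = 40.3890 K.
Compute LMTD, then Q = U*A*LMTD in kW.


LMTD = 49.7959 K
Q = 795.2190 * 30.0720 * 49.7959 = 1190810.3036 W = 1190.8103 kW

1190.8103 kW


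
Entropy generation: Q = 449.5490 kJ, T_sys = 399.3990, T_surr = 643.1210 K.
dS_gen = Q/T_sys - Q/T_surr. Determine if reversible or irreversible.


dS_sys = 449.5490/399.3990 = 1.1256 kJ/K
dS_surr = -449.5490/643.1210 = -0.6990 kJ/K
dS_gen = 1.1256 - 0.6990 = 0.4266 kJ/K (irreversible)

dS_gen = 0.4266 kJ/K, irreversible


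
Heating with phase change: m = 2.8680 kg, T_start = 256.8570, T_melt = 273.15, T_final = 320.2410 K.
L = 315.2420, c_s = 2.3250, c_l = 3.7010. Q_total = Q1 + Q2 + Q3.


Q1 (sensible, solid) = 2.8680 * 2.3250 * 16.2930 = 108.6434 kJ
Q2 (latent) = 2.8680 * 315.2420 = 904.1141 kJ
Q3 (sensible, liquid) = 2.8680 * 3.7010 * 47.0910 = 499.8459 kJ
Q_total = 1512.6033 kJ

1512.6033 kJ


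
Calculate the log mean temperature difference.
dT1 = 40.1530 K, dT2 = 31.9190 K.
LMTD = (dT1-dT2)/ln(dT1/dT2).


dT1/dT2 = 1.2580
ln(dT1/dT2) = 0.2295
LMTD = 8.2340 / 0.2295 = 35.8787 K

35.8787 K


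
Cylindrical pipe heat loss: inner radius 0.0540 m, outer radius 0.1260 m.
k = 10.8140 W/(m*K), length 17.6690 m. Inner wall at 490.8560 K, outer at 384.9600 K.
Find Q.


dT = 105.8960 K
ln(ro/ri) = 0.8473
Q = 2*pi*10.8140*17.6690*105.8960 / 0.8473 = 150045.0424 W

150045.0424 W


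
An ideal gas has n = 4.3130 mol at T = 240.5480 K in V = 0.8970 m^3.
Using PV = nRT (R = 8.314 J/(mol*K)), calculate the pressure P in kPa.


P = nRT/V = 4.3130 * 8.314 * 240.5480 / 0.8970
= 8625.6380 / 0.8970 = 9616.0959 Pa = 9.6161 kPa

9.6161 kPa


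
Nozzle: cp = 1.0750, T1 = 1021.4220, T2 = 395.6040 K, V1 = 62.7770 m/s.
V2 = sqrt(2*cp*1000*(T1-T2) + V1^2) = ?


dT = 625.8180 K
2*cp*1000*dT = 1345508.7000
V1^2 = 3940.9517
V2 = sqrt(1349449.6517) = 1161.6581 m/s

1161.6581 m/s


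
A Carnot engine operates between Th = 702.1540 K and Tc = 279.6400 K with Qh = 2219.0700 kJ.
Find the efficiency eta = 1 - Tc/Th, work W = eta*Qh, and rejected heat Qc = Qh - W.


eta = 1 - 279.6400/702.1540 = 0.6017
W = 0.6017 * 2219.0700 = 1335.3027 kJ
Qc = 2219.0700 - 1335.3027 = 883.7673 kJ

eta = 60.1740%, W = 1335.3027 kJ, Qc = 883.7673 kJ


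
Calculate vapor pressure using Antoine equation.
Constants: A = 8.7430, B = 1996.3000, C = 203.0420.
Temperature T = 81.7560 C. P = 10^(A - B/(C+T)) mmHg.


C+T = 284.7980
B/(C+T) = 7.0095
log10(P) = 8.7430 - 7.0095 = 1.7335
P = 10^1.7335 = 54.1340 mmHg

54.1340 mmHg


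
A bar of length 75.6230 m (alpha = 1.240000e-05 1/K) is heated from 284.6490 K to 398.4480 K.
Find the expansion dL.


dT = 113.7990 K
dL = 1.240000e-05 * 75.6230 * 113.7990 = 0.106712 m
L_final = 75.729712 m

dL = 0.106712 m


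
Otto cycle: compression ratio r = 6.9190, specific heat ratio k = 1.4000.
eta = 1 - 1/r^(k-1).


r^(k-1) = 2.1678
eta = 1 - 1/2.1678 = 0.5387 = 53.8701%

53.8701%


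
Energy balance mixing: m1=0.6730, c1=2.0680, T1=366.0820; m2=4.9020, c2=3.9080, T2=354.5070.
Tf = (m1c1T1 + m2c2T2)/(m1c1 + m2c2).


num = 7300.7960
den = 20.5488
Tf = 355.2910 K

355.2910 K


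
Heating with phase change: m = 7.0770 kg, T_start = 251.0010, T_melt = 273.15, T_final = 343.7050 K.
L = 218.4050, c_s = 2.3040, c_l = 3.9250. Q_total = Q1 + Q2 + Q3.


Q1 (sensible, solid) = 7.0770 * 2.3040 * 22.1490 = 361.1485 kJ
Q2 (latent) = 7.0770 * 218.4050 = 1545.6522 kJ
Q3 (sensible, liquid) = 7.0770 * 3.9250 * 70.5550 = 1959.8221 kJ
Q_total = 3866.6228 kJ

3866.6228 kJ


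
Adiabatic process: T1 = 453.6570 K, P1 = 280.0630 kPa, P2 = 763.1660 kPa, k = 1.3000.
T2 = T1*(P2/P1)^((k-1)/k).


(k-1)/k = 0.2308
(P2/P1)^exp = 1.2603
T2 = 453.6570 * 1.2603 = 571.7367 K

571.7367 K


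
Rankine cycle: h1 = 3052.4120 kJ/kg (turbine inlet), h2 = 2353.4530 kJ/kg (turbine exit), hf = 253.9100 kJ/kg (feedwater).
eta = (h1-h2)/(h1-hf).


W = 698.9590 kJ/kg
Q_in = 2798.5020 kJ/kg
eta = 0.2498 = 24.9762%

eta = 24.9762%


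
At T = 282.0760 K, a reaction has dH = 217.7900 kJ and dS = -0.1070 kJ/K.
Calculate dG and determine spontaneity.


T*dS = 282.0760 * -0.1070 = -30.1821 kJ
dG = 217.7900 + 30.1821 = 247.9721 kJ (non-spontaneous)

dG = 247.9721 kJ, non-spontaneous


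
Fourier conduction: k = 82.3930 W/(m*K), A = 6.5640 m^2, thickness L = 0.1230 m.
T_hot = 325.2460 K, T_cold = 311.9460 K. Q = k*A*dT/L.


dT = 13.3000 K
Q = 82.3930 * 6.5640 * 13.3000 / 0.1230 = 58479.7380 W

58479.7380 W


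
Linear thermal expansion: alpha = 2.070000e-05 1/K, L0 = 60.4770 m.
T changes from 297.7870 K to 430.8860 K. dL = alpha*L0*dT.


dT = 133.0990 K
dL = 2.070000e-05 * 60.4770 * 133.0990 = 0.166623 m
L_final = 60.643623 m

dL = 0.166623 m


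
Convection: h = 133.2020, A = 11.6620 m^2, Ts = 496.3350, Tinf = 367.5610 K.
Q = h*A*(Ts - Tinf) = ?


dT = 128.7740 K
Q = 133.2020 * 11.6620 * 128.7740 = 200037.7536 W

200037.7536 W


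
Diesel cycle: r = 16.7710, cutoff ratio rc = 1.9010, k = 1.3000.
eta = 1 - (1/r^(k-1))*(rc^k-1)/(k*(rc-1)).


r^(k-1) = 2.3301
rc^k = 2.3050
eta = 0.5218 = 52.1827%

52.1827%


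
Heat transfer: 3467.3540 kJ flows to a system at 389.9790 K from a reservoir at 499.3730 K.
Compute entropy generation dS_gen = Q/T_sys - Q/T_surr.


dS_sys = 3467.3540/389.9790 = 8.8911 kJ/K
dS_surr = -3467.3540/499.3730 = -6.9434 kJ/K
dS_gen = 8.8911 - 6.9434 = 1.9477 kJ/K (irreversible)

dS_gen = 1.9477 kJ/K, irreversible


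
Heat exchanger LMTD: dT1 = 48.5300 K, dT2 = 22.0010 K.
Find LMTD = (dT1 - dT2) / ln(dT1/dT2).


dT1/dT2 = 2.2058
ln(dT1/dT2) = 0.7911
LMTD = 26.5290 / 0.7911 = 33.5346 K

33.5346 K


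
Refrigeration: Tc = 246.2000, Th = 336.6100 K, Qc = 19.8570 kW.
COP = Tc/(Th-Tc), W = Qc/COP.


COP = 246.2000 / 90.4100 = 2.7232
W = 19.8570 / 2.7232 = 7.2919 kW

COP = 2.7232, W = 7.2919 kW


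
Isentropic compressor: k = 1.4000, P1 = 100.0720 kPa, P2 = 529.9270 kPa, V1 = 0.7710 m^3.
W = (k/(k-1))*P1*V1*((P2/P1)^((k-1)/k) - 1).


(k-1)/k = 0.2857
(P2/P1)^exp = 1.6100
W = 3.5000 * 100.0720 * 0.7710 * (1.6100 - 1) = 164.7307 kJ

164.7307 kJ


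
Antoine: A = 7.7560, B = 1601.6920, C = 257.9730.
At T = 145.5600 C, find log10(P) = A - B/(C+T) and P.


C+T = 403.5330
B/(C+T) = 3.9692
log10(P) = 7.7560 - 3.9692 = 3.7868
P = 10^3.7868 = 6121.0752 mmHg

6121.0752 mmHg


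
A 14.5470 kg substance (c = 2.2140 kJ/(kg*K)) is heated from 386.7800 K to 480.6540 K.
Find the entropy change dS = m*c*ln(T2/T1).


T2/T1 = 1.2427
ln(T2/T1) = 0.2173
dS = 14.5470 * 2.2140 * 0.2173 = 6.9983 kJ/K

6.9983 kJ/K


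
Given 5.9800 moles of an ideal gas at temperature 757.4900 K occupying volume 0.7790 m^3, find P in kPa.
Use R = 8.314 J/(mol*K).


P = nRT/V = 5.9800 * 8.314 * 757.4900 / 0.7790
= 37660.6757 / 0.7790 = 48344.8982 Pa = 48.3449 kPa

48.3449 kPa


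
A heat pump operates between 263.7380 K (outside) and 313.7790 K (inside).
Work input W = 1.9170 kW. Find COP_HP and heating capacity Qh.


COP = 313.7790 / 50.0410 = 6.2704
Qh = 6.2704 * 1.9170 = 12.0204 kW

COP = 6.2704, Qh = 12.0204 kW


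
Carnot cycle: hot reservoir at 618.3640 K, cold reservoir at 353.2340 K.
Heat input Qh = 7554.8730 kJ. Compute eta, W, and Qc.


eta = 1 - 353.2340/618.3640 = 0.4288
W = 0.4288 * 7554.8730 = 3239.2304 kJ
Qc = 7554.8730 - 3239.2304 = 4315.6426 kJ

eta = 42.8760%, W = 3239.2304 kJ, Qc = 4315.6426 kJ


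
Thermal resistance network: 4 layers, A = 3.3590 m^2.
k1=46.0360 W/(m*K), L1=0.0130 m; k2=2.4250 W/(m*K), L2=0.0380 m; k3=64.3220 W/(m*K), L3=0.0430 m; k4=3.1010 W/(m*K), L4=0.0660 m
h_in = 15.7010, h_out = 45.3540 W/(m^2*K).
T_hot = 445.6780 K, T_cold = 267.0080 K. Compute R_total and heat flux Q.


R_conv_in = 1/(15.7010*3.3590) = 0.0190
R_1 = 0.0130/(46.0360*3.3590) = 8.4069e-05
R_2 = 0.0380/(2.4250*3.3590) = 0.0047
R_3 = 0.0430/(64.3220*3.3590) = 0.0002
R_4 = 0.0660/(3.1010*3.3590) = 0.0063
R_conv_out = 1/(45.3540*3.3590) = 0.0066
R_total = 0.0368 K/W
Q = 178.6700 / 0.0368 = 4853.8970 W

R_total = 0.0368 K/W, Q = 4853.8970 W


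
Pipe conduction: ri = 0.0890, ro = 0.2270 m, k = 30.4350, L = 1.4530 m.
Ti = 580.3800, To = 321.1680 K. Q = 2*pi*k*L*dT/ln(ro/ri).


dT = 259.2120 K
ln(ro/ri) = 0.9363
Q = 2*pi*30.4350*1.4530*259.2120 / 0.9363 = 76922.3490 W

76922.3490 W


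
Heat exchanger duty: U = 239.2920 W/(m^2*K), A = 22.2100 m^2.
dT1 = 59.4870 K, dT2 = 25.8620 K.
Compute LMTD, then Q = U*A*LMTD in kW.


LMTD = 40.3670 K
Q = 239.2920 * 22.2100 * 40.3670 = 214537.3171 W = 214.5373 kW

214.5373 kW


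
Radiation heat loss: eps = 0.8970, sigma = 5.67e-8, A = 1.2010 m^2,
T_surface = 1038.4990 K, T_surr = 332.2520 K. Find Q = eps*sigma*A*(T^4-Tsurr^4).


T^4 = 1.1631e+12
Tsurr^4 = 1.2186e+10
Q = 0.8970 * 5.67e-8 * 1.2010 * 1.1509e+12 = 70302.1548 W

70302.1548 W


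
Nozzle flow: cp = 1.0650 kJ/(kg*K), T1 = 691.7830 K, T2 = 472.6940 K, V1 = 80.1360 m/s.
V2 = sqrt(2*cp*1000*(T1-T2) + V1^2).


dT = 219.0890 K
2*cp*1000*dT = 466659.5700
V1^2 = 6421.7785
V2 = sqrt(473081.3485) = 687.8091 m/s

687.8091 m/s


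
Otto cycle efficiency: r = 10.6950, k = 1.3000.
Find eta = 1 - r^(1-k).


r^(k-1) = 2.0359
eta = 1 - 1/2.0359 = 0.5088 = 50.8814%

50.8814%


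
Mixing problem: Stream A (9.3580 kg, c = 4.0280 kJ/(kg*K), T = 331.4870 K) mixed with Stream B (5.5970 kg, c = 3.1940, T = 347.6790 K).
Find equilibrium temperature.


num = 18710.4731
den = 55.5708
Tf = 336.6959 K

336.6959 K


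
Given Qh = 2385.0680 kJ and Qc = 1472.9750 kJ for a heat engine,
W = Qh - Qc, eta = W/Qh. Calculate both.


W = 2385.0680 - 1472.9750 = 912.0930 kJ
eta = 912.0930 / 2385.0680 = 0.3824 = 38.2418%

W = 912.0930 kJ, eta = 38.2418%


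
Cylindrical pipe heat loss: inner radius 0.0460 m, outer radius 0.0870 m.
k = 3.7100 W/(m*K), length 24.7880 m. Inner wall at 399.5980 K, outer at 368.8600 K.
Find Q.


dT = 30.7380 K
ln(ro/ri) = 0.6373
Q = 2*pi*3.7100*24.7880*30.7380 / 0.6373 = 27870.8126 W

27870.8126 W


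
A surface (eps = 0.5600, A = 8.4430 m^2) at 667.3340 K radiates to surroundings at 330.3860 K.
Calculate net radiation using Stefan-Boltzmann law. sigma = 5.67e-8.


T^4 = 1.9832e+11
Tsurr^4 = 1.1915e+10
Q = 0.5600 * 5.67e-8 * 8.4430 * 1.8641e+11 = 49972.7009 W

49972.7009 W


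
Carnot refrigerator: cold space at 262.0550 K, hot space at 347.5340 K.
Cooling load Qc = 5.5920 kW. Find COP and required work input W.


COP = 262.0550 / 85.4790 = 3.0657
W = 5.5920 / 3.0657 = 1.8240 kW

COP = 3.0657, W = 1.8240 kW


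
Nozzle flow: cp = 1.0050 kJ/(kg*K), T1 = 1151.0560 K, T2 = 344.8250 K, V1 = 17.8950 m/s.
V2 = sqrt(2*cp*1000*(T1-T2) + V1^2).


dT = 806.2310 K
2*cp*1000*dT = 1620524.3100
V1^2 = 320.2310
V2 = sqrt(1620844.5410) = 1273.1239 m/s

1273.1239 m/s


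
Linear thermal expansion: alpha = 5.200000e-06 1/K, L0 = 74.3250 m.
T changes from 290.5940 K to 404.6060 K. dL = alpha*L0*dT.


dT = 114.0120 K
dL = 5.200000e-06 * 74.3250 * 114.0120 = 0.044064 m
L_final = 74.369064 m

dL = 0.044064 m


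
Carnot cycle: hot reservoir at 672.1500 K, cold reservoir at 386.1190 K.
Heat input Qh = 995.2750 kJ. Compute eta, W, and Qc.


eta = 1 - 386.1190/672.1500 = 0.4255
W = 0.4255 * 995.2750 = 423.5357 kJ
Qc = 995.2750 - 423.5357 = 571.7393 kJ

eta = 42.5546%, W = 423.5357 kJ, Qc = 571.7393 kJ


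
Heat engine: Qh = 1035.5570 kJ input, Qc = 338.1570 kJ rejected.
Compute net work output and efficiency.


W = 1035.5570 - 338.1570 = 697.4000 kJ
eta = 697.4000 / 1035.5570 = 0.6735 = 67.3454%

W = 697.4000 kJ, eta = 67.3454%


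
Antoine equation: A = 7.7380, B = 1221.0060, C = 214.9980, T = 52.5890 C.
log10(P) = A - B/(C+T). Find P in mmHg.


C+T = 267.5870
B/(C+T) = 4.5630
log10(P) = 7.7380 - 4.5630 = 3.1750
P = 10^3.1750 = 1496.1517 mmHg

1496.1517 mmHg


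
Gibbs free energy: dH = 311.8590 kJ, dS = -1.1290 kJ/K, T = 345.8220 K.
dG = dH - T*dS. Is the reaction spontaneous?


T*dS = 345.8220 * -1.1290 = -390.4330 kJ
dG = 311.8590 + 390.4330 = 702.2920 kJ (non-spontaneous)

dG = 702.2920 kJ, non-spontaneous


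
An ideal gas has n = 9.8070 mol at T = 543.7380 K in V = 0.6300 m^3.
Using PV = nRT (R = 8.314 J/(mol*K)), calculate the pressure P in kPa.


P = nRT/V = 9.8070 * 8.314 * 543.7380 / 0.6300
= 44333.8942 / 0.6300 = 70371.2607 Pa = 70.3713 kPa

70.3713 kPa


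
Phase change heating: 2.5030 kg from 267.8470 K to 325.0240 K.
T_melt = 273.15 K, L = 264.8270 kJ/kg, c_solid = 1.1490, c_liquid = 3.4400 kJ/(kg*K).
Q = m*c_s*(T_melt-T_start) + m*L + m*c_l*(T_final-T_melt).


Q1 (sensible, solid) = 2.5030 * 1.1490 * 5.3030 = 15.2511 kJ
Q2 (latent) = 2.5030 * 264.8270 = 662.8620 kJ
Q3 (sensible, liquid) = 2.5030 * 3.4400 * 51.8740 = 446.6517 kJ
Q_total = 1124.7649 kJ

1124.7649 kJ


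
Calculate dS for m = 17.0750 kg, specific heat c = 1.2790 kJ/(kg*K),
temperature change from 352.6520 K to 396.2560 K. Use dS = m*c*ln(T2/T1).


T2/T1 = 1.1236
ln(T2/T1) = 0.1166
dS = 17.0750 * 1.2790 * 0.1166 = 2.5460 kJ/K

2.5460 kJ/K


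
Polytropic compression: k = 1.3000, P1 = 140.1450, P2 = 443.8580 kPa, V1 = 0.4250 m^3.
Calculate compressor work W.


(k-1)/k = 0.2308
(P2/P1)^exp = 1.3048
W = 4.3333 * 140.1450 * 0.4250 * (1.3048 - 1) = 78.6647 kJ

78.6647 kJ


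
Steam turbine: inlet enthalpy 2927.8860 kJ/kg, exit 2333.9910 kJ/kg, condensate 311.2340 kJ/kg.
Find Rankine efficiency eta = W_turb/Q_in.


W = 593.8950 kJ/kg
Q_in = 2616.6520 kJ/kg
eta = 0.2270 = 22.6968%

eta = 22.6968%


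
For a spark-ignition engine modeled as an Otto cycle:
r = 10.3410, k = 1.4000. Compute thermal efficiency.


r^(k-1) = 2.5458
eta = 1 - 1/2.5458 = 0.6072 = 60.7197%

60.7197%


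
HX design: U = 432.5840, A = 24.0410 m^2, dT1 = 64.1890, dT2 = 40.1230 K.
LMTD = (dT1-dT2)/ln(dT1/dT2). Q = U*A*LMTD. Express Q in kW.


LMTD = 51.2171 K
Q = 432.5840 * 24.0410 * 51.2171 = 532645.1452 W = 532.6451 kW

532.6451 kW


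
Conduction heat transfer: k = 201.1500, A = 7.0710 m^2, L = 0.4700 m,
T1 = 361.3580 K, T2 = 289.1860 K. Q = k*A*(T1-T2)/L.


dT = 72.1720 K
Q = 201.1500 * 7.0710 * 72.1720 / 0.4700 = 218409.6167 W

218409.6167 W


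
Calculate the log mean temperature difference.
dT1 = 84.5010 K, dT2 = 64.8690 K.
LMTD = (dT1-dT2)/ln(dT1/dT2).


dT1/dT2 = 1.3026
ln(dT1/dT2) = 0.2644
LMTD = 19.6320 / 0.2644 = 74.2530 K

74.2530 K


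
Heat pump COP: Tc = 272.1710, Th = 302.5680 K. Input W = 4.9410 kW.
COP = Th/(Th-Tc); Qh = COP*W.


COP = 302.5680 / 30.3970 = 9.9539
Qh = 9.9539 * 4.9410 = 49.1821 kW

COP = 9.9539, Qh = 49.1821 kW


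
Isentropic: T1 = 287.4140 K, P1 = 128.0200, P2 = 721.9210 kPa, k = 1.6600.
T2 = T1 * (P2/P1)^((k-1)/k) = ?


(k-1)/k = 0.3976
(P2/P1)^exp = 1.9892
T2 = 287.4140 * 1.9892 = 571.7188 K

571.7188 K


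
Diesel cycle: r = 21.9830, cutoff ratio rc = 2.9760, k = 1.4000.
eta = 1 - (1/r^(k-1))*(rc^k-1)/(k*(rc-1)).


r^(k-1) = 3.4422
rc^k = 4.6035
eta = 0.6216 = 62.1582%

62.1582%


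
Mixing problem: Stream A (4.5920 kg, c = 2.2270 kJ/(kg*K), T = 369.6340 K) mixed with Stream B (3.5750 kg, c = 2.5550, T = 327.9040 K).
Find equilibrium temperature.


num = 6775.1353
den = 19.3605
Tf = 349.9461 K

349.9461 K


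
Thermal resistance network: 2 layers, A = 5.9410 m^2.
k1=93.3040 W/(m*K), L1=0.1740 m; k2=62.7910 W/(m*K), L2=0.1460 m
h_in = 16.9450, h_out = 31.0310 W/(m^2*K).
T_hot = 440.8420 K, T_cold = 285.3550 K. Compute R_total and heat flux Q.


R_conv_in = 1/(16.9450*5.9410) = 0.0099
R_1 = 0.1740/(93.3040*5.9410) = 0.0003
R_2 = 0.1460/(62.7910*5.9410) = 0.0004
R_conv_out = 1/(31.0310*5.9410) = 0.0054
R_total = 0.0161 K/W
Q = 155.4870 / 0.0161 = 9679.8171 W

R_total = 0.0161 K/W, Q = 9679.8171 W


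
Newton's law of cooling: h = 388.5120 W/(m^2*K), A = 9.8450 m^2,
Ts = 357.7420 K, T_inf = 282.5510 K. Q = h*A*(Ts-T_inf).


dT = 75.1910 K
Q = 388.5120 * 9.8450 * 75.1910 = 287598.1040 W

287598.1040 W


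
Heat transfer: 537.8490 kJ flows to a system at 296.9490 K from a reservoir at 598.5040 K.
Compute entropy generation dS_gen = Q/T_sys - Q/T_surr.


dS_sys = 537.8490/296.9490 = 1.8113 kJ/K
dS_surr = -537.8490/598.5040 = -0.8987 kJ/K
dS_gen = 1.8113 - 0.8987 = 0.9126 kJ/K (irreversible)

dS_gen = 0.9126 kJ/K, irreversible


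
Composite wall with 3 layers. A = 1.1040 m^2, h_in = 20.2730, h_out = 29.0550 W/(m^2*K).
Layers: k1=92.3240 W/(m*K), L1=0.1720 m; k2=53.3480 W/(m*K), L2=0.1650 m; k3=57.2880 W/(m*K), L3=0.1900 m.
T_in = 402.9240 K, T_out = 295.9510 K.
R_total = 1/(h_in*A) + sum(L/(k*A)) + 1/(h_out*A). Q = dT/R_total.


R_conv_in = 1/(20.2730*1.1040) = 0.0447
R_1 = 0.1720/(92.3240*1.1040) = 0.0017
R_2 = 0.1650/(53.3480*1.1040) = 0.0028
R_3 = 0.1900/(57.2880*1.1040) = 0.0030
R_conv_out = 1/(29.0550*1.1040) = 0.0312
R_total = 0.0833 K/W
Q = 106.9730 / 0.0833 = 1283.4437 W

R_total = 0.0833 K/W, Q = 1283.4437 W


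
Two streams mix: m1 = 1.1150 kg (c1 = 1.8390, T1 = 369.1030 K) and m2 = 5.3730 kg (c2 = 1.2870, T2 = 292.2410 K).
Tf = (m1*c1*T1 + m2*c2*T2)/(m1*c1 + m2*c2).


num = 2777.7016
den = 8.9655
Tf = 309.8199 K

309.8199 K


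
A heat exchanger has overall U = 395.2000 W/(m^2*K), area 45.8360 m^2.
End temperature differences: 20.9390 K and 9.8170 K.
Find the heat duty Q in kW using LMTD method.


LMTD = 14.6825 K
Q = 395.2000 * 45.8360 * 14.6825 = 265965.3866 W = 265.9654 kW

265.9654 kW


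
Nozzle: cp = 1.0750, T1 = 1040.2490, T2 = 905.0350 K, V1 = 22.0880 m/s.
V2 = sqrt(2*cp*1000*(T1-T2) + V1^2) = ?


dT = 135.2140 K
2*cp*1000*dT = 290710.1000
V1^2 = 487.8797
V2 = sqrt(291197.9797) = 539.6276 m/s

539.6276 m/s


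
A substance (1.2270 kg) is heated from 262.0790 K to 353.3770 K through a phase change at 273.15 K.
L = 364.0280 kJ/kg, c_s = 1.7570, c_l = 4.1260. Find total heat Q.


Q1 (sensible, solid) = 1.2270 * 1.7570 * 11.0710 = 23.8673 kJ
Q2 (latent) = 1.2270 * 364.0280 = 446.6624 kJ
Q3 (sensible, liquid) = 1.2270 * 4.1260 * 80.2270 = 406.1574 kJ
Q_total = 876.6870 kJ

876.6870 kJ


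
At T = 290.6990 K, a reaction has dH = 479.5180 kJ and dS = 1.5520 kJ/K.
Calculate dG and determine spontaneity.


T*dS = 290.6990 * 1.5520 = 451.1648 kJ
dG = 479.5180 - 451.1648 = 28.3532 kJ (non-spontaneous)

dG = 28.3532 kJ, non-spontaneous


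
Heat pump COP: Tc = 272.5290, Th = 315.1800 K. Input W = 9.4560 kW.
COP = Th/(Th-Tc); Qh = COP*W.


COP = 315.1800 / 42.6510 = 7.3897
Qh = 7.3897 * 9.4560 = 69.8774 kW

COP = 7.3897, Qh = 69.8774 kW


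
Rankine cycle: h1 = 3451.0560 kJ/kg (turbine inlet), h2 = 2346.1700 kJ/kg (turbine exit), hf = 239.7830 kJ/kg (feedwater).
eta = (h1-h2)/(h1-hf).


W = 1104.8860 kJ/kg
Q_in = 3211.2730 kJ/kg
eta = 0.3441 = 34.4065%

eta = 34.4065%


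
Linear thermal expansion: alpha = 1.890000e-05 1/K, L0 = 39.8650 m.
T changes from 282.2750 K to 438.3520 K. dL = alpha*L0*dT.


dT = 156.0770 K
dL = 1.890000e-05 * 39.8650 * 156.0770 = 0.117596 m
L_final = 39.982596 m

dL = 0.117596 m


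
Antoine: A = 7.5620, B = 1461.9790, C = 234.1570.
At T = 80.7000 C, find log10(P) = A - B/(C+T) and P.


C+T = 314.8570
B/(C+T) = 4.6433
log10(P) = 7.5620 - 4.6433 = 2.9187
P = 10^2.9187 = 829.2565 mmHg

829.2565 mmHg


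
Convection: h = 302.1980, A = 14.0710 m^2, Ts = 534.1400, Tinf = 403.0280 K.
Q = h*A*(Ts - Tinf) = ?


dT = 131.1120 K
Q = 302.1980 * 14.0710 * 131.1120 = 557518.1251 W

557518.1251 W


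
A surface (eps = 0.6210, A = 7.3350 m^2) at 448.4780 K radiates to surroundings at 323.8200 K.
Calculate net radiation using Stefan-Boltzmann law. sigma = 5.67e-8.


T^4 = 4.0454e+10
Tsurr^4 = 1.0995e+10
Q = 0.6210 * 5.67e-8 * 7.3350 * 2.9459e+10 = 7608.3378 W

7608.3378 W


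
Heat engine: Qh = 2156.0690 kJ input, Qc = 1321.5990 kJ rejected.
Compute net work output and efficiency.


W = 2156.0690 - 1321.5990 = 834.4700 kJ
eta = 834.4700 / 2156.0690 = 0.3870 = 38.7033%

W = 834.4700 kJ, eta = 38.7033%


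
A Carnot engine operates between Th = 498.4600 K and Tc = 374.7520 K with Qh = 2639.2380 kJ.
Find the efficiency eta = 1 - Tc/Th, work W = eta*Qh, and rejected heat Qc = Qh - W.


eta = 1 - 374.7520/498.4600 = 0.2482
W = 0.2482 * 2639.2380 = 655.0071 kJ
Qc = 2639.2380 - 655.0071 = 1984.2309 kJ

eta = 24.8180%, W = 655.0071 kJ, Qc = 1984.2309 kJ


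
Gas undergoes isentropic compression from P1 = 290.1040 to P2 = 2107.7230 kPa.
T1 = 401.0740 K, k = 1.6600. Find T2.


(k-1)/k = 0.3976
(P2/P1)^exp = 2.2000
T2 = 401.0740 * 2.2000 = 882.3748 K

882.3748 K


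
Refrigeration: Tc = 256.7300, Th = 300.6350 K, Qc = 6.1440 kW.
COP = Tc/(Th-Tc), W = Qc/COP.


COP = 256.7300 / 43.9050 = 5.8474
W = 6.1440 / 5.8474 = 1.0507 kW

COP = 5.8474, W = 1.0507 kW


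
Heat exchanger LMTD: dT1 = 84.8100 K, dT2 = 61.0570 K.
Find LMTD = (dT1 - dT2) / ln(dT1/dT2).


dT1/dT2 = 1.3890
ln(dT1/dT2) = 0.3286
LMTD = 23.7530 / 0.3286 = 72.2842 K

72.2842 K


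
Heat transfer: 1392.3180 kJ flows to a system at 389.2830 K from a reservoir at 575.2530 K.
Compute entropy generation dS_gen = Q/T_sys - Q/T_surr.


dS_sys = 1392.3180/389.2830 = 3.5766 kJ/K
dS_surr = -1392.3180/575.2530 = -2.4204 kJ/K
dS_gen = 3.5766 - 2.4204 = 1.1563 kJ/K (irreversible)

dS_gen = 1.1563 kJ/K, irreversible


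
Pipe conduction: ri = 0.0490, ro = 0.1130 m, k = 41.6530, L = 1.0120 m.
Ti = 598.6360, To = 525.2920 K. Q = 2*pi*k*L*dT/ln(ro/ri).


dT = 73.3440 K
ln(ro/ri) = 0.8356
Q = 2*pi*41.6530*1.0120*73.3440 / 0.8356 = 23248.2201 W

23248.2201 W


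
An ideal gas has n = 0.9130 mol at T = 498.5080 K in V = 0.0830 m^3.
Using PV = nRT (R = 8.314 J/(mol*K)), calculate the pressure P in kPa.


P = nRT/V = 0.9130 * 8.314 * 498.5080 / 0.0830
= 3784.0157 / 0.0830 = 45590.5506 Pa = 45.5906 kPa

45.5906 kPa


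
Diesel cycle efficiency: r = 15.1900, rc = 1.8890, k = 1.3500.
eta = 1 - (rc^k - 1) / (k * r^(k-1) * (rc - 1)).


r^(k-1) = 2.5915
rc^k = 2.3600
eta = 0.5627 = 56.2719%

56.2719%


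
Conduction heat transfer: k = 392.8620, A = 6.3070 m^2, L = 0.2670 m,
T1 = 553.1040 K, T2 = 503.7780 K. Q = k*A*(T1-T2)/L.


dT = 49.3260 K
Q = 392.8620 * 6.3070 * 49.3260 / 0.2670 = 457749.0920 W

457749.0920 W


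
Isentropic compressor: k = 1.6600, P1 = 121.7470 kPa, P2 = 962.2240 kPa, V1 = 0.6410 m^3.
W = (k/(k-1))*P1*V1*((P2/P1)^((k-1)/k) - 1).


(k-1)/k = 0.3976
(P2/P1)^exp = 2.2749
W = 2.5152 * 121.7470 * 0.6410 * (2.2749 - 1) = 250.2414 kJ

250.2414 kJ


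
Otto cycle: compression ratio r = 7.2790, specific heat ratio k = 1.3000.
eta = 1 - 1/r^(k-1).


r^(k-1) = 1.8139
eta = 1 - 1/1.8139 = 0.4487 = 44.8712%

44.8712%


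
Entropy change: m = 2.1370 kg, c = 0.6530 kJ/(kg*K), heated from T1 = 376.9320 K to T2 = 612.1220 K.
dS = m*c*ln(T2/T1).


T2/T1 = 1.6240
ln(T2/T1) = 0.4849
dS = 2.1370 * 0.6530 * 0.4849 = 0.6766 kJ/K

0.6766 kJ/K


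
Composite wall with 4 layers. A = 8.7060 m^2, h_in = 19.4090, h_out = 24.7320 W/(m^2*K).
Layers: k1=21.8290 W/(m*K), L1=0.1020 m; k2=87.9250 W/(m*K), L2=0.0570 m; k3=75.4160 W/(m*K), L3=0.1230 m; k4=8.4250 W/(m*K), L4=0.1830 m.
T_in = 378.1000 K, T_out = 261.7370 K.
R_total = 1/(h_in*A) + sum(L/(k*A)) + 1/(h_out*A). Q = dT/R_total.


R_conv_in = 1/(19.4090*8.7060) = 0.0059
R_1 = 0.1020/(21.8290*8.7060) = 0.0005
R_2 = 0.0570/(87.9250*8.7060) = 7.4464e-05
R_3 = 0.1230/(75.4160*8.7060) = 0.0002
R_4 = 0.1830/(8.4250*8.7060) = 0.0025
R_conv_out = 1/(24.7320*8.7060) = 0.0046
R_total = 0.0139 K/W
Q = 116.3630 / 0.0139 = 8398.1210 W

R_total = 0.0139 K/W, Q = 8398.1210 W


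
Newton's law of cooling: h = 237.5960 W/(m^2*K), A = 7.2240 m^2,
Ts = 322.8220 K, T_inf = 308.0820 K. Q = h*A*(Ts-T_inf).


dT = 14.7400 K
Q = 237.5960 * 7.2240 * 14.7400 = 25299.6402 W

25299.6402 W


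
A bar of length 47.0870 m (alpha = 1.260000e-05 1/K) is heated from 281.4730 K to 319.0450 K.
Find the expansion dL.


dT = 37.5720 K
dL = 1.260000e-05 * 47.0870 * 37.5720 = 0.022291 m
L_final = 47.109291 m

dL = 0.022291 m


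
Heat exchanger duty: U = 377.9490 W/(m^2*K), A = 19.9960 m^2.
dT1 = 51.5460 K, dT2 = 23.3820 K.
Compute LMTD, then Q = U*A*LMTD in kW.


LMTD = 35.6277 K
Q = 377.9490 * 19.9960 * 35.6277 = 269255.3433 W = 269.2553 kW

269.2553 kW


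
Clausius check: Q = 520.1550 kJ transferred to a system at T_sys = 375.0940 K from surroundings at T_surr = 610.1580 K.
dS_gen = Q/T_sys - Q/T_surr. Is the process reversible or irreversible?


dS_sys = 520.1550/375.0940 = 1.3867 kJ/K
dS_surr = -520.1550/610.1580 = -0.8525 kJ/K
dS_gen = 1.3867 - 0.8525 = 0.5342 kJ/K (irreversible)

dS_gen = 0.5342 kJ/K, irreversible


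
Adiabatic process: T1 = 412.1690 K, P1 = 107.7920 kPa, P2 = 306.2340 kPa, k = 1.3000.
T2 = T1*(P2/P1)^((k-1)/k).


(k-1)/k = 0.2308
(P2/P1)^exp = 1.2725
T2 = 412.1690 * 1.2725 = 524.4711 K

524.4711 K


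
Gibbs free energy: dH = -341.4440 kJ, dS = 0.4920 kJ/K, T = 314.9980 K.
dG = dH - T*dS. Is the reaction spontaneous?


T*dS = 314.9980 * 0.4920 = 154.9790 kJ
dG = -341.4440 - 154.9790 = -496.4230 kJ (spontaneous)

dG = -496.4230 kJ, spontaneous


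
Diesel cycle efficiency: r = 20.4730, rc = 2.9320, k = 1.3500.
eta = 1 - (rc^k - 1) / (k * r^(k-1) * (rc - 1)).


r^(k-1) = 2.8768
rc^k = 4.2724
eta = 0.5639 = 56.3875%

56.3875%


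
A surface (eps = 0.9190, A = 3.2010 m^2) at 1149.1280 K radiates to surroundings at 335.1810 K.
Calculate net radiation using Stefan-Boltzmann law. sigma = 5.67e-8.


T^4 = 1.7437e+12
Tsurr^4 = 1.2622e+10
Q = 0.9190 * 5.67e-8 * 3.2010 * 1.7311e+12 = 288737.2611 W

288737.2611 W


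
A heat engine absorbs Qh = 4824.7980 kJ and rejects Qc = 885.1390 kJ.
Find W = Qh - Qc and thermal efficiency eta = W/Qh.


W = 4824.7980 - 885.1390 = 3939.6590 kJ
eta = 3939.6590 / 4824.7980 = 0.8165 = 81.6544%

W = 3939.6590 kJ, eta = 81.6544%


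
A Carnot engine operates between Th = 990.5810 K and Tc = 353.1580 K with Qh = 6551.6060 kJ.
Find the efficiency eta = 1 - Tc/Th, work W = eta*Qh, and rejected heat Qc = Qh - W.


eta = 1 - 353.1580/990.5810 = 0.6435
W = 0.6435 * 6551.6060 = 4215.8535 kJ
Qc = 6551.6060 - 4215.8535 = 2335.7525 kJ

eta = 64.3484%, W = 4215.8535 kJ, Qc = 2335.7525 kJ


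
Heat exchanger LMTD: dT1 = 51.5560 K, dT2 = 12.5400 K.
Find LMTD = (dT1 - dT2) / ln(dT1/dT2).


dT1/dT2 = 4.1113
ln(dT1/dT2) = 1.4137
LMTD = 39.0160 / 1.4137 = 27.5976 K

27.5976 K


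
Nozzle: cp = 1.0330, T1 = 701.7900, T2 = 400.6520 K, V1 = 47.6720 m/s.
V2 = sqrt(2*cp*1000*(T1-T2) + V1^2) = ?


dT = 301.1380 K
2*cp*1000*dT = 622151.1080
V1^2 = 2272.6196
V2 = sqrt(624423.7276) = 790.2049 m/s

790.2049 m/s


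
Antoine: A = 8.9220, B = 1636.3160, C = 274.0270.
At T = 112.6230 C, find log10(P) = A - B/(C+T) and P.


C+T = 386.6500
B/(C+T) = 4.2320
log10(P) = 8.9220 - 4.2320 = 4.6900
P = 10^4.6900 = 48974.0320 mmHg

48974.0320 mmHg


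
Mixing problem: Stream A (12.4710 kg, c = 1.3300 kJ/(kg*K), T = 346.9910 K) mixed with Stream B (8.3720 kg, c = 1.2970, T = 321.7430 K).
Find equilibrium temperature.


num = 9248.9831
den = 27.4449
Tf = 337.0017 K

337.0017 K


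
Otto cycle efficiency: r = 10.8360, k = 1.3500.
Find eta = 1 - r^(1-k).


r^(k-1) = 2.3025
eta = 1 - 1/2.3025 = 0.5657 = 56.5694%

56.5694%


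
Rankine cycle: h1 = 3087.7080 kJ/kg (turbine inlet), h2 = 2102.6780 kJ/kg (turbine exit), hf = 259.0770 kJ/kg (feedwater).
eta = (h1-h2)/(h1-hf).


W = 985.0300 kJ/kg
Q_in = 2828.6310 kJ/kg
eta = 0.3482 = 34.8236%

eta = 34.8236%


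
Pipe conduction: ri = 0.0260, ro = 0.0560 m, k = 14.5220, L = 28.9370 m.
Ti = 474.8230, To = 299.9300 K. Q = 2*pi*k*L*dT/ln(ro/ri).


dT = 174.8930 K
ln(ro/ri) = 0.7673
Q = 2*pi*14.5220*28.9370*174.8930 / 0.7673 = 601855.7565 W

601855.7565 W


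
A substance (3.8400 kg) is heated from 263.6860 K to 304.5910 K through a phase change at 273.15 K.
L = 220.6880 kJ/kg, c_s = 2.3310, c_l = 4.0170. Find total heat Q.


Q1 (sensible, solid) = 3.8400 * 2.3310 * 9.4640 = 84.7126 kJ
Q2 (latent) = 3.8400 * 220.6880 = 847.4419 kJ
Q3 (sensible, liquid) = 3.8400 * 4.0170 * 31.4410 = 484.9862 kJ
Q_total = 1417.1408 kJ

1417.1408 kJ


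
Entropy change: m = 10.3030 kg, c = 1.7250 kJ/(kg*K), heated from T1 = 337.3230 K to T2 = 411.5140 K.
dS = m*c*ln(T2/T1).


T2/T1 = 1.2199
ln(T2/T1) = 0.1988
dS = 10.3030 * 1.7250 * 0.1988 = 3.5332 kJ/K

3.5332 kJ/K


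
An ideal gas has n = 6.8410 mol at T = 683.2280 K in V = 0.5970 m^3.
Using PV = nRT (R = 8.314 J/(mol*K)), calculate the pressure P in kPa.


P = nRT/V = 6.8410 * 8.314 * 683.2280 / 0.5970
= 38859.3263 / 0.5970 = 65090.9988 Pa = 65.0910 kPa

65.0910 kPa


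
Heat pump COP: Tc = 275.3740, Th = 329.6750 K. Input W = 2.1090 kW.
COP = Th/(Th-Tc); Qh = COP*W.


COP = 329.6750 / 54.3010 = 6.0713
Qh = 6.0713 * 2.1090 = 12.8043 kW

COP = 6.0713, Qh = 12.8043 kW


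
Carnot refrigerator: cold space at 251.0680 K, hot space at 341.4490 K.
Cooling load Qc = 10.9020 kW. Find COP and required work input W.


COP = 251.0680 / 90.3810 = 2.7779
W = 10.9020 / 2.7779 = 3.9246 kW

COP = 2.7779, W = 3.9246 kW


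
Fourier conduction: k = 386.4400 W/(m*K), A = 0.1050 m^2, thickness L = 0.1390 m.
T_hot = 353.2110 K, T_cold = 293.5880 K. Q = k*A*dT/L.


dT = 59.6230 K
Q = 386.4400 * 0.1050 * 59.6230 / 0.1390 = 17404.8545 W

17404.8545 W


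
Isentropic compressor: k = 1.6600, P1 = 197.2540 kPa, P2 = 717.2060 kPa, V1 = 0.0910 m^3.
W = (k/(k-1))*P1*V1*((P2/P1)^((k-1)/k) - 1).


(k-1)/k = 0.3976
(P2/P1)^exp = 1.6707
W = 2.5152 * 197.2540 * 0.0910 * (1.6707 - 1) = 30.2799 kJ

30.2799 kJ


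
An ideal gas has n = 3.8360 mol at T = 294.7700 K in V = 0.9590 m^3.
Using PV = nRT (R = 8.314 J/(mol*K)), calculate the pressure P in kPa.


P = nRT/V = 3.8360 * 8.314 * 294.7700 / 0.9590
= 9400.9534 / 0.9590 = 9802.8711 Pa = 9.8029 kPa

9.8029 kPa


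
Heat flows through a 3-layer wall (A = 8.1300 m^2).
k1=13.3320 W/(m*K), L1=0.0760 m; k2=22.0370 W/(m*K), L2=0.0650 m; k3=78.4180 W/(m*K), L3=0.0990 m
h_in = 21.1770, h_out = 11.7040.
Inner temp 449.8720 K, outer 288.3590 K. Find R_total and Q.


R_conv_in = 1/(21.1770*8.1300) = 0.0058
R_1 = 0.0760/(13.3320*8.1300) = 0.0007
R_2 = 0.0650/(22.0370*8.1300) = 0.0004
R_3 = 0.0990/(78.4180*8.1300) = 0.0002
R_conv_out = 1/(11.7040*8.1300) = 0.0105
R_total = 0.0175 K/W
Q = 161.5130 / 0.0175 = 9209.9243 W

R_total = 0.0175 K/W, Q = 9209.9243 W


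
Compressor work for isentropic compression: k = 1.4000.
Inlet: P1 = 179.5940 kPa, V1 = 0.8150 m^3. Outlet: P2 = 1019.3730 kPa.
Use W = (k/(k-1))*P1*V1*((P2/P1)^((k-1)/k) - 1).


(k-1)/k = 0.2857
(P2/P1)^exp = 1.6423
W = 3.5000 * 179.5940 * 0.8150 * (1.6423 - 1) = 329.0216 kJ

329.0216 kJ


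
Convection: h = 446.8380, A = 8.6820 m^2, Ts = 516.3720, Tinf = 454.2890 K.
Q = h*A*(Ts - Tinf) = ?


dT = 62.0830 K
Q = 446.8380 * 8.6820 * 62.0830 = 240847.7401 W

240847.7401 W


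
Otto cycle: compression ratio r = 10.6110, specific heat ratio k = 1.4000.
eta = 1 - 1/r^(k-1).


r^(k-1) = 2.5722
eta = 1 - 1/2.5722 = 0.6112 = 61.1226%

61.1226%


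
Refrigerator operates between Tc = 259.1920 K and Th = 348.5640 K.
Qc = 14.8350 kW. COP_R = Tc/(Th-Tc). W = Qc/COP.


COP = 259.1920 / 89.3720 = 2.9001
W = 14.8350 / 2.9001 = 5.1153 kW

COP = 2.9001, W = 5.1153 kW


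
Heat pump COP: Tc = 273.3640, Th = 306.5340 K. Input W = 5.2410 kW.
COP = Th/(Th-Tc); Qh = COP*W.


COP = 306.5340 / 33.1700 = 9.2413
Qh = 9.2413 * 5.2410 = 48.4337 kW

COP = 9.2413, Qh = 48.4337 kW


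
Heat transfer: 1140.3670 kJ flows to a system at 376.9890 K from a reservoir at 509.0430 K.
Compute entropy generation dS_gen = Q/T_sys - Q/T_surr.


dS_sys = 1140.3670/376.9890 = 3.0249 kJ/K
dS_surr = -1140.3670/509.0430 = -2.2402 kJ/K
dS_gen = 3.0249 - 2.2402 = 0.7847 kJ/K (irreversible)

dS_gen = 0.7847 kJ/K, irreversible


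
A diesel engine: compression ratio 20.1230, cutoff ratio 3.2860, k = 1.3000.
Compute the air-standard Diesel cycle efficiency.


r^(k-1) = 2.4610
rc^k = 4.6953
eta = 0.4947 = 49.4725%

49.4725%


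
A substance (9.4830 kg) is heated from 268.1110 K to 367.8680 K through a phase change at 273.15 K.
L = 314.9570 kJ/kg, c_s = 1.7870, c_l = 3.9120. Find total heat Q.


Q1 (sensible, solid) = 9.4830 * 1.7870 * 5.0390 = 85.3915 kJ
Q2 (latent) = 9.4830 * 314.9570 = 2986.7372 kJ
Q3 (sensible, liquid) = 9.4830 * 3.9120 * 94.7180 = 3513.8006 kJ
Q_total = 6585.9294 kJ

6585.9294 kJ


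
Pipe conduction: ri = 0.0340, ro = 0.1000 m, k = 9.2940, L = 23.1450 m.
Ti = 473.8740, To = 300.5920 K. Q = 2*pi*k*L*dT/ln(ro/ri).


dT = 173.2820 K
ln(ro/ri) = 1.0788
Q = 2*pi*9.2940*23.1450*173.2820 / 1.0788 = 217094.2628 W

217094.2628 W


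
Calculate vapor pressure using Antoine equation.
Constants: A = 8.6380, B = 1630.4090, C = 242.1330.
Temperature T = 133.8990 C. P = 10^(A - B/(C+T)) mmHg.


C+T = 376.0320
B/(C+T) = 4.3358
log10(P) = 8.6380 - 4.3358 = 4.3022
P = 10^4.3022 = 20052.7924 mmHg

20052.7924 mmHg


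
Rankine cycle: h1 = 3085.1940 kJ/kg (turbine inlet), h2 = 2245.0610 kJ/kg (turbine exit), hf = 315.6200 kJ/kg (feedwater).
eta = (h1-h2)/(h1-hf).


W = 840.1330 kJ/kg
Q_in = 2769.5740 kJ/kg
eta = 0.3033 = 30.3344%

eta = 30.3344%


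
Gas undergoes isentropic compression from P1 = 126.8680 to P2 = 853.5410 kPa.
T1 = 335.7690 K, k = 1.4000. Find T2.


(k-1)/k = 0.2857
(P2/P1)^exp = 1.7240
T2 = 335.7690 * 1.7240 = 578.8627 K

578.8627 K


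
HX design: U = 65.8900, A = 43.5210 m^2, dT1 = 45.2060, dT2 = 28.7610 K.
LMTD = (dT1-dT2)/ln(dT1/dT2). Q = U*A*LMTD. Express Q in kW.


LMTD = 36.3659 K
Q = 65.8900 * 43.5210 * 36.3659 = 104282.7683 W = 104.2828 kW

104.2828 kW


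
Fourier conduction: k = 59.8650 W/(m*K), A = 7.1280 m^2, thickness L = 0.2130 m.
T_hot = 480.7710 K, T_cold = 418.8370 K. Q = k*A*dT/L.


dT = 61.9340 K
Q = 59.8650 * 7.1280 * 61.9340 / 0.2130 = 124076.6914 W

124076.6914 W
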